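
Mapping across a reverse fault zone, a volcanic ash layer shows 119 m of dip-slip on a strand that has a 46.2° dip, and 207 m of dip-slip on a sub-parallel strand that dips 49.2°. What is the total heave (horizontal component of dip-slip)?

heave_A = 119 × cos(46.2°) = 82.37 m
heave_B = 207 × cos(49.2°) = 135.3 m
total = 82.37 + 135.3 = 218 m

218 m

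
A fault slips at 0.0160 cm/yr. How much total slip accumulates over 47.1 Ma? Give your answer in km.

slip = rate × time = 0.0160 cm/yr × 47.1 Ma = 7540 m = 7.54 km

7.54 km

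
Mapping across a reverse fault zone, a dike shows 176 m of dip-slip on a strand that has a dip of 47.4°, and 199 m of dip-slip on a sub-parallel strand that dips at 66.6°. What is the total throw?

throw_A = 176 × sin(47.4°) = 129.6 m
throw_B = 199 × sin(66.6°) = 182.6 m
total = 129.6 + 182.6 = 312 m

312 m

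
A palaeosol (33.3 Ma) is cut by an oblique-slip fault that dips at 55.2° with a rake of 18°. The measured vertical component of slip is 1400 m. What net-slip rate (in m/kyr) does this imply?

dip-slip = throw / sin(dip) = 1400 / sin(55.2°) = 1705 m
net slip = dip-slip / sin(rake) = 1705 / sin(18°) = 5517 m
rate = 5517 m / 33.3 Ma = 0.000166 m/yr = 0.166 m/kyr

0.166 m/kyr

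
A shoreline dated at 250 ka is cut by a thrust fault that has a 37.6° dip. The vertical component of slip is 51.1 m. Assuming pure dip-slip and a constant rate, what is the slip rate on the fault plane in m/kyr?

dip-slip = throw / sin(dip) = 51.1 m / sin(37.6°) = 83.75 m
rate = 83.75 m / 250 ka = 0.000335 m/yr = 0.335 m/kyr

0.335 m/kyr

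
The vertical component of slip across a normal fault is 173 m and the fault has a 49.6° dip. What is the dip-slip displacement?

dip-slip = throw / sin(dip) = 173 / sin(49.6°) = 227 m

227 m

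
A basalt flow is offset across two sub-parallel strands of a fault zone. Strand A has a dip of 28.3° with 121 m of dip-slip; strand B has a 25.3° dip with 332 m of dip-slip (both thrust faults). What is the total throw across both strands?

throw_A = 121 × sin(28.3°) = 57.36 m
throw_B = 332 × sin(25.3°) = 141.9 m
total = 57.36 + 141.9 = 199 m

199 m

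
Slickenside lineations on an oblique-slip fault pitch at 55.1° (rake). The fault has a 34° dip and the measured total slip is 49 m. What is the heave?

dip-slip = net slip × sin(rake) = 49 m × sin(55.1°) = 40.19 m
heave = dip-slip × cos(dip) = 40.19 × cos(34°) = 33.3 m

33.3 m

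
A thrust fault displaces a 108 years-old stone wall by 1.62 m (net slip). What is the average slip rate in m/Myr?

rate = 1.62 m / 108 years = 0.0150 m/yr = 15000 m/Myr

15000 m/Myr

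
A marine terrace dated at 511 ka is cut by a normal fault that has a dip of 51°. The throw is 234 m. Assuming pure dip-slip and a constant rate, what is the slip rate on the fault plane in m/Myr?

589 m/Myr

dip-slip = throw / sin(dip) = 234 m / sin(51°) = 301.1 m
rate = 301.1 m / 511 ka = 0.000589 m/yr = 589 m/Myr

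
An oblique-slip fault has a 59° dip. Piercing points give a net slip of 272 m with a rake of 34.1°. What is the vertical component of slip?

131 m

dip-slip = net slip × sin(rake) = 272 m × sin(34.1°) = 152.5 m
throw = dip-slip × sin(dip) = 152.5 × sin(59°) = 131 m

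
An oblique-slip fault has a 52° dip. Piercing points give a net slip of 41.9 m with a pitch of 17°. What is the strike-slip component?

strike-slip = net slip × cos(rake) = 41.9 m × cos(17°) = 40.1 m

40.1 m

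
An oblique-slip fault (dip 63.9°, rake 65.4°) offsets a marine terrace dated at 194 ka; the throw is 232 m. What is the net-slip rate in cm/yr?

dip-slip = throw / sin(dip) = 232 / sin(63.9°) = 258.3 m
net slip = dip-slip / sin(rake) = 258.3 / sin(65.4°) = 284.1 m
rate = 284.1 m / 194 ka = 0.00146 m/yr = 0.146 cm/yr

0.146 cm/yr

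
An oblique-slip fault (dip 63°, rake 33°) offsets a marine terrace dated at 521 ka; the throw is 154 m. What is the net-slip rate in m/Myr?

609 m/Myr

dip-slip = throw / sin(dip) = 154 / sin(63°) = 172.8 m
net slip = dip-slip / sin(rake) = 172.8 / sin(33°) = 317.3 m
rate = 317.3 m / 521 ka = 0.000609 m/yr = 609 m/Myr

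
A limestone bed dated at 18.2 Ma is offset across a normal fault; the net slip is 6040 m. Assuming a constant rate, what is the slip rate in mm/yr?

0.332 mm/yr

rate = 6040 m / 18.2 Ma = 0.000332 m/yr = 0.332 mm/yr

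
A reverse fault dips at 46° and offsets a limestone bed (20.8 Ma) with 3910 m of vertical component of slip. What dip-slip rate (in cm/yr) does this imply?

dip-slip = throw / sin(dip) = 3910 m / sin(46°) = 5436 m
rate = 5436 m / 20.8 Ma = 0.000261 m/yr = 0.0261 cm/yr

0.0261 cm/yr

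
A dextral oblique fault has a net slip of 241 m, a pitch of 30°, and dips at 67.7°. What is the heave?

45.7 m

dip-slip = net slip × sin(rake) = 241 m × sin(30°) = 120.5 m
heave = dip-slip × cos(dip) = 120.5 × cos(67.7°) = 45.7 m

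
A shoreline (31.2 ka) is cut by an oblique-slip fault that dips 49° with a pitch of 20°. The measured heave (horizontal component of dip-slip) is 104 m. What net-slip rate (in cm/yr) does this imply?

1.49 cm/yr

dip-slip = heave / cos(dip) = 104 / cos(49°) = 158.5 m
net slip = dip-slip / sin(rake) = 158.5 / sin(20°) = 463.5 m
rate = 463.5 m / 31.2 ka = 0.0149 m/yr = 1.49 cm/yr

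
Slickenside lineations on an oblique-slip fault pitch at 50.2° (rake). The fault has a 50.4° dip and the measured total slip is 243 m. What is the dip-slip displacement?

dip-slip = net slip × sin(rake) = 243 m × sin(50.2°) = 187 m

187 m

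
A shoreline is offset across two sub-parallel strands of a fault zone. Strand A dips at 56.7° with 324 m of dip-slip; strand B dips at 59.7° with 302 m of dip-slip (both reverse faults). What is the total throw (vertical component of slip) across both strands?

throw_A = 324 × sin(56.7°) = 270.8 m
throw_B = 302 × sin(59.7°) = 260.7 m
total = 270.8 + 260.7 = 532 m

532 m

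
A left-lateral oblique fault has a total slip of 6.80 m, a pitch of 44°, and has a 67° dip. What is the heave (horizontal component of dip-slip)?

1.85 m

dip-slip = net slip × sin(rake) = 6.80 m × sin(44°) = 4.724 m
heave = dip-slip × cos(dip) = 4.724 × cos(67°) = 1.85 m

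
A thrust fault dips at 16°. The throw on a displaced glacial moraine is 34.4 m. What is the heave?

heave = throw / tan(dip) = 34.4 / tan(16°) = 120 m

120 m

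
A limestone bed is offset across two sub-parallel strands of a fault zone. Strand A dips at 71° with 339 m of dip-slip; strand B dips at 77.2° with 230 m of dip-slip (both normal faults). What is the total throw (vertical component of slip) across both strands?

throw_A = 339 × sin(71°) = 320.5 m
throw_B = 230 × sin(77.2°) = 224.3 m
total = 320.5 + 224.3 = 545 m

545 m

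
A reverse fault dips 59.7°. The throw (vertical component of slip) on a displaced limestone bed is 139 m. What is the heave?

81.2 m

heave = throw / tan(dip) = 139 / tan(59.7°) = 81.2 m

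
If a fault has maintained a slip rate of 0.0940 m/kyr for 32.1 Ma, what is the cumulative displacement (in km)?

slip = rate × time = 0.0940 m/kyr × 32.1 Ma = 3020 m = 3.02 km

3.02 km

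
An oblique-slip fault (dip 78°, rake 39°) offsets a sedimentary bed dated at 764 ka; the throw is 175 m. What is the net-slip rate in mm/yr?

dip-slip = throw / sin(dip) = 175 / sin(78°) = 178.9 m
net slip = dip-slip / sin(rake) = 178.9 / sin(39°) = 284.3 m
rate = 284.3 m / 764 ka = 0.000372 m/yr = 0.372 mm/yr

0.372 mm/yr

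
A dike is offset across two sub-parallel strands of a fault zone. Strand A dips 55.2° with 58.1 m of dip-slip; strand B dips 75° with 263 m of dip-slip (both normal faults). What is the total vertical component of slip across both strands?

throw_A = 58.1 × sin(55.2°) = 47.71 m
throw_B = 263 × sin(75°) = 254 m
total = 47.71 + 254 = 302 m

302 m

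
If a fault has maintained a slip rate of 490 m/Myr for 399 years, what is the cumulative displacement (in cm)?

slip = rate × time = 490 m/Myr × 399 years = 0.196 m = 19.6 cm

19.6 cm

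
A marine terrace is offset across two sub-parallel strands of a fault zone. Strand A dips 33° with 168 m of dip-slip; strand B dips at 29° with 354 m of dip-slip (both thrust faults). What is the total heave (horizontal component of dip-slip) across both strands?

heave_A = 168 × cos(33°) = 140.9 m
heave_B = 354 × cos(29°) = 309.6 m
total = 140.9 + 309.6 = 451 m

451 m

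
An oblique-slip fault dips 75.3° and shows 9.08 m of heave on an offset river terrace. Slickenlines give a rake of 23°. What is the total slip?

dip-slip = heave / cos(dip) = 9.08 / cos(75.3°) = 35.78 m
net slip = dip-slip / sin(rake) = 35.78 / sin(23°) = 91.6 m

91.6 m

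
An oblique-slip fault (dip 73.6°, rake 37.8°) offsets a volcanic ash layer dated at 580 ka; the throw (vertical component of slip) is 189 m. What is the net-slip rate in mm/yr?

0.554 mm/yr

dip-slip = throw / sin(dip) = 189 / sin(73.6°) = 197 m
net slip = dip-slip / sin(rake) = 197 / sin(37.8°) = 321.4 m
rate = 321.4 m / 580 ka = 0.000554 m/yr = 0.554 mm/yr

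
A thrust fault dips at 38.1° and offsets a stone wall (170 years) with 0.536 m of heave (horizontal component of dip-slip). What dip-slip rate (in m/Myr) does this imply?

4010 m/Myr

dip-slip = heave / cos(dip) = 0.536 m / cos(38.1°) = 0.6811 m
rate = 0.6811 m / 170 years = 0.00401 m/yr = 4010 m/Myr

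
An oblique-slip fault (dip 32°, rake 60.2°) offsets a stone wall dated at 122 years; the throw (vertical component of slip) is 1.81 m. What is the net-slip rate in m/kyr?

dip-slip = throw / sin(dip) = 1.81 / sin(32°) = 3.416 m
net slip = dip-slip / sin(rake) = 3.416 / sin(60.2°) = 3.936 m
rate = 3.936 m / 122 years = 0.0323 m/yr = 32.3 m/kyr

32.3 m/kyr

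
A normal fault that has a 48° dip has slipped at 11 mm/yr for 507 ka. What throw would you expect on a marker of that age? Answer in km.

dip-slip = rate × time = 11 mm/yr × 507 ka = 5577 m
throw = dip-slip × sin(dip) = 5577 × sin(48°) = 4140 m = 4.14 km

4.14 km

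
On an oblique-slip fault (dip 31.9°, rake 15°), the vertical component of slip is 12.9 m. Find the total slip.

dip-slip = throw / sin(dip) = 12.9 / sin(31.9°) = 24.41 m
net slip = dip-slip / sin(rake) = 24.41 / sin(15°) = 94.3 m

94.3 m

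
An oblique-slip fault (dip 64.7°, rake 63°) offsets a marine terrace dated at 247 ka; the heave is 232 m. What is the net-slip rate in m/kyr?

2.47 m/kyr

dip-slip = heave / cos(dip) = 232 / cos(64.7°) = 542.9 m
net slip = dip-slip / sin(rake) = 542.9 / sin(63°) = 609.3 m
rate = 609.3 m / 247 ka = 0.00247 m/yr = 2.47 m/kyr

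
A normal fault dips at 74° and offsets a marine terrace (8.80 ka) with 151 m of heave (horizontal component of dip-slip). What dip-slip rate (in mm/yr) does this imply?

dip-slip = heave / cos(dip) = 151 m / cos(74°) = 547.8 m
rate = 547.8 m / 8.80 ka = 0.0623 m/yr = 62.3 mm/yr

62.3 mm/yr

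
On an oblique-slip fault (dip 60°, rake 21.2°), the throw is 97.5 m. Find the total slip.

311 m

dip-slip = throw / sin(dip) = 97.5 / sin(60°) = 112.6 m
net slip = dip-slip / sin(rake) = 112.6 / sin(21.2°) = 311 m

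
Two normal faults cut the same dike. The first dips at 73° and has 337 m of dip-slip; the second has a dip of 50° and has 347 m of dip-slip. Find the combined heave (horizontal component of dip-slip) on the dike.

322 m

heave_A = 337 × cos(73°) = 98.53 m
heave_B = 347 × cos(50°) = 223 m
total = 98.53 + 223 = 322 m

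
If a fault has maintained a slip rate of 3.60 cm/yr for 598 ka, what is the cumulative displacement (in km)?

slip = rate × time = 3.60 cm/yr × 598 ka = 21500 m = 21.5 km

21.5 km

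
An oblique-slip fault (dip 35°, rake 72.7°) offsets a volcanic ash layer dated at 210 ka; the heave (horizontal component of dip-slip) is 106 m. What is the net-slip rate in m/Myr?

645 m/Myr

dip-slip = heave / cos(dip) = 106 / cos(35°) = 129.4 m
net slip = dip-slip / sin(rake) = 129.4 / sin(72.7°) = 135.5 m
rate = 135.5 m / 210 ka = 0.000645 m/yr = 645 m/Myr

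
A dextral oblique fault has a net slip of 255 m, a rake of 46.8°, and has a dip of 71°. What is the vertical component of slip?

176 m

dip-slip = net slip × sin(rake) = 255 m × sin(46.8°) = 185.9 m
throw = dip-slip × sin(dip) = 185.9 × sin(71°) = 176 m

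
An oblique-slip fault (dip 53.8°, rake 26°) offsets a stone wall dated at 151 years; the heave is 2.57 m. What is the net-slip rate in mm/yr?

dip-slip = heave / cos(dip) = 2.57 / cos(53.8°) = 4.351 m
net slip = dip-slip / sin(rake) = 4.351 / sin(26°) = 9.926 m
rate = 9.926 m / 151 years = 0.0657 m/yr = 65.7 mm/yr

65.7 mm/yr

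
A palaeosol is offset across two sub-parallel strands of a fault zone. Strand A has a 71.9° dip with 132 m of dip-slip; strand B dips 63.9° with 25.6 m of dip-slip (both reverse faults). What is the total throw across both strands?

148 m

throw_A = 132 × sin(71.9°) = 125.5 m
throw_B = 25.6 × sin(63.9°) = 22.99 m
total = 125.5 + 22.99 = 148 m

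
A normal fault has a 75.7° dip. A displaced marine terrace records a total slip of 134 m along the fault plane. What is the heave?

33.1 m

heave = dip-slip × cos(dip) = 134 m × cos(75.7°) = 33.1 m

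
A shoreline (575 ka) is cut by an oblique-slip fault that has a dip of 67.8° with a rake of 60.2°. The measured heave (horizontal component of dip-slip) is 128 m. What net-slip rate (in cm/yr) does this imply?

dip-slip = heave / cos(dip) = 128 / cos(67.8°) = 338.8 m
net slip = dip-slip / sin(rake) = 338.8 / sin(60.2°) = 390.4 m
rate = 390.4 m / 575 ka = 0.000679 m/yr = 0.0679 cm/yr

0.0679 cm/yr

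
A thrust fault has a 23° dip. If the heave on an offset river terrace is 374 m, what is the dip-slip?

406 m

dip-slip = heave / cos(dip) = 374 / cos(23°) = 406 m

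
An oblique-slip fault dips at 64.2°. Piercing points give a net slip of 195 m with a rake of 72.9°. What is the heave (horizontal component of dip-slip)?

81.1 m

dip-slip = net slip × sin(rake) = 195 m × sin(72.9°) = 186.4 m
heave = dip-slip × cos(dip) = 186.4 × cos(64.2°) = 81.1 m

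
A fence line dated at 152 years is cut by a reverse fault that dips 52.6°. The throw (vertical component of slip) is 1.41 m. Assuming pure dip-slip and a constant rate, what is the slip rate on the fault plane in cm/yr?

1.17 cm/yr

dip-slip = throw / sin(dip) = 1.41 m / sin(52.6°) = 1.775 m
rate = 1.775 m / 152 years = 0.0117 m/yr = 1.17 cm/yr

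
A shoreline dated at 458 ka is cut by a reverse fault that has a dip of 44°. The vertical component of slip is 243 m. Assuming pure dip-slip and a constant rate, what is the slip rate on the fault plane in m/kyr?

dip-slip = throw / sin(dip) = 243 m / sin(44°) = 349.8 m
rate = 349.8 m / 458 ka = 0.000764 m/yr = 0.764 m/kyr

0.764 m/kyr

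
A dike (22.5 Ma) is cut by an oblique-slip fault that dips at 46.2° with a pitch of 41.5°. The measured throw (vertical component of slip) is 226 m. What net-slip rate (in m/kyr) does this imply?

0.0210 m/kyr

dip-slip = throw / sin(dip) = 226 / sin(46.2°) = 313.1 m
net slip = dip-slip / sin(rake) = 313.1 / sin(41.5°) = 472.6 m
rate = 472.6 m / 22.5 Ma = 0.0000210 m/yr = 0.0210 m/kyr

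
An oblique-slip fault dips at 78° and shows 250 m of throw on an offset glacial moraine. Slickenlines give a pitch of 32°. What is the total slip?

dip-slip = throw / sin(dip) = 250 / sin(78°) = 255.6 m
net slip = dip-slip / sin(rake) = 255.6 / sin(32°) = 482 m

482 m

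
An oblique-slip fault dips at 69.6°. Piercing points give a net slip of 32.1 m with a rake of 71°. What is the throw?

28.4 m

dip-slip = net slip × sin(rake) = 32.1 m × sin(71°) = 30.35 m
throw = dip-slip × sin(dip) = 30.35 × sin(69.6°) = 28.4 m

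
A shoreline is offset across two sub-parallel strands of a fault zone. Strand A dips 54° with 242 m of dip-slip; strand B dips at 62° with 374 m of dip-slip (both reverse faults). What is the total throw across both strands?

526 m

throw_A = 242 × sin(54°) = 195.8 m
throw_B = 374 × sin(62°) = 330.2 m
total = 195.8 + 330.2 = 526 m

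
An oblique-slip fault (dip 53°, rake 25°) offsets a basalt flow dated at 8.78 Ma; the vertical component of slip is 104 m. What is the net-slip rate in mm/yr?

dip-slip = throw / sin(dip) = 104 / sin(53°) = 130.2 m
net slip = dip-slip / sin(rake) = 130.2 / sin(25°) = 308.1 m
rate = 308.1 m / 8.78 Ma = 0.0000351 m/yr = 0.0351 mm/yr

0.0351 mm/yr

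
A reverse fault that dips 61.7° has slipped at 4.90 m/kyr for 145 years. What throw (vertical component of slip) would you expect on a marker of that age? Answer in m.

0.626 m

dip-slip = rate × time = 4.90 m/kyr × 145 years = 0.7105 m
throw = dip-slip × sin(dip) = 0.7105 × sin(61.7°) = 0.626 m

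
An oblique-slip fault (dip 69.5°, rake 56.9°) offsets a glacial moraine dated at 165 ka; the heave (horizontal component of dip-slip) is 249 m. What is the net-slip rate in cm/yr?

0.514 cm/yr

dip-slip = heave / cos(dip) = 249 / cos(69.5°) = 711 m
net slip = dip-slip / sin(rake) = 711 / sin(56.9°) = 848.7 m
rate = 848.7 m / 165 ka = 0.00514 m/yr = 0.514 cm/yr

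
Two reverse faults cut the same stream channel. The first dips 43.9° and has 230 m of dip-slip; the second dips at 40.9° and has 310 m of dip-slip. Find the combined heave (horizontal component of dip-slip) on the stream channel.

heave_A = 230 × cos(43.9°) = 165.7 m
heave_B = 310 × cos(40.9°) = 234.3 m
total = 165.7 + 234.3 = 400 m

400 m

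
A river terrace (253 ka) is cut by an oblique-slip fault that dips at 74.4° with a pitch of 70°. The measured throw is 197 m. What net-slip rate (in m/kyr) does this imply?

0.860 m/kyr

dip-slip = throw / sin(dip) = 197 / sin(74.4°) = 204.5 m
net slip = dip-slip / sin(rake) = 204.5 / sin(70°) = 217.7 m
rate = 217.7 m / 253 ka = 0.000860 m/yr = 0.860 m/kyr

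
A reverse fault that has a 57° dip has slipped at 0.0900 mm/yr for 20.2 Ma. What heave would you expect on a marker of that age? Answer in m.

dip-slip = rate × time = 0.0900 mm/yr × 20.2 Ma = 1818 m
heave = dip-slip × cos(dip) = 1818 × cos(57°) = 990 m

990 m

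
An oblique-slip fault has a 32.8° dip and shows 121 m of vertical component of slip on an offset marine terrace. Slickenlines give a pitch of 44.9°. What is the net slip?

dip-slip = throw / sin(dip) = 121 / sin(32.8°) = 223.4 m
net slip = dip-slip / sin(rake) = 223.4 / sin(44.9°) = 316 m

316 m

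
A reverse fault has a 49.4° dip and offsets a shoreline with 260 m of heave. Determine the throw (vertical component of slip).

303 m

throw = heave × tan(dip) = 260 × tan(49.4°) = 303 m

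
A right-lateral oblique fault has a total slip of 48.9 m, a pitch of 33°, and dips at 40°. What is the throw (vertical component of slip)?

dip-slip = net slip × sin(rake) = 48.9 m × sin(33°) = 26.63 m
throw = dip-slip × sin(dip) = 26.63 × sin(40°) = 17.1 m

17.1 m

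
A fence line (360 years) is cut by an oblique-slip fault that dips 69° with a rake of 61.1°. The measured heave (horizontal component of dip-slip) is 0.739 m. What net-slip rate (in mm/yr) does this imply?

dip-slip = heave / cos(dip) = 0.739 / cos(69°) = 2.062 m
net slip = dip-slip / sin(rake) = 2.062 / sin(61.1°) = 2.355 m
rate = 2.355 m / 360 years = 0.00654 m/yr = 6.54 mm/yr

6.54 mm/yr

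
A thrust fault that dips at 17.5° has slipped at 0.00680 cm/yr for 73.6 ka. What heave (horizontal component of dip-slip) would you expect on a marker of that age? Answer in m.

4.77 m

dip-slip = rate × time = 0.00680 cm/yr × 73.6 ka = 5.005 m
heave = dip-slip × cos(dip) = 5.005 × cos(17.5°) = 4.77 m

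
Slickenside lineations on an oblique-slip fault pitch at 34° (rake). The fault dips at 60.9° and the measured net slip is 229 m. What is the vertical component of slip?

112 m

dip-slip = net slip × sin(rake) = 229 m × sin(34°) = 128.1 m
throw = dip-slip × sin(dip) = 128.1 × sin(60.9°) = 112 m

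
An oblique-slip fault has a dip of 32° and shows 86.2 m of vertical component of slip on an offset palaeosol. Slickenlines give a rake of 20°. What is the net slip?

476 m

dip-slip = throw / sin(dip) = 86.2 / sin(32°) = 162.7 m
net slip = dip-slip / sin(rake) = 162.7 / sin(20°) = 476 m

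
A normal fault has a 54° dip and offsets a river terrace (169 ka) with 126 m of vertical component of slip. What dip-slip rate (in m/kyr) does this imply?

dip-slip = throw / sin(dip) = 126 m / sin(54°) = 155.7 m
rate = 155.7 m / 169 ka = 0.000922 m/yr = 0.922 m/kyr

0.922 m/kyr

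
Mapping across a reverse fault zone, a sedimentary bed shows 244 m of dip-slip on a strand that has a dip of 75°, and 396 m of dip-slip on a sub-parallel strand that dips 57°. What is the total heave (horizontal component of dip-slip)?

heave_A = 244 × cos(75°) = 63.15 m
heave_B = 396 × cos(57°) = 215.7 m
total = 63.15 + 215.7 = 279 m

279 m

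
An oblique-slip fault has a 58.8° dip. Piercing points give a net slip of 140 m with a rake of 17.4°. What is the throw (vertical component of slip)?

35.8 m

dip-slip = net slip × sin(rake) = 140 m × sin(17.4°) = 41.87 m
throw = dip-slip × sin(dip) = 41.87 × sin(58.8°) = 35.8 m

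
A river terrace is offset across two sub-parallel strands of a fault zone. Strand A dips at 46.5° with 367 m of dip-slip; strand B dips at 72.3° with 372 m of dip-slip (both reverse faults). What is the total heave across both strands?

heave_A = 367 × cos(46.5°) = 252.6 m
heave_B = 372 × cos(72.3°) = 113.1 m
total = 252.6 + 113.1 = 366 m

366 m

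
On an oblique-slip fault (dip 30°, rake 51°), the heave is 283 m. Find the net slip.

420 m

dip-slip = heave / cos(dip) = 283 / cos(30°) = 326.8 m
net slip = dip-slip / sin(rake) = 326.8 / sin(51°) = 420 m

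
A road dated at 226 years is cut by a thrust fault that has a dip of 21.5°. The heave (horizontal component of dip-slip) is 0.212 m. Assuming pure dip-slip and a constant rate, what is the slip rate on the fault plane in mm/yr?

dip-slip = heave / cos(dip) = 0.212 m / cos(21.5°) = 0.2279 m
rate = 0.2279 m / 226 years = 0.00101 m/yr = 1.01 mm/yr

1.01 mm/yr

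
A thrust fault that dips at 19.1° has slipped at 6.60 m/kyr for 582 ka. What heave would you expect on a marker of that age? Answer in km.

3.63 km

dip-slip = rate × time = 6.60 m/kyr × 582 ka = 3841 m
heave = dip-slip × cos(dip) = 3841 × cos(19.1°) = 3630 m = 3.63 km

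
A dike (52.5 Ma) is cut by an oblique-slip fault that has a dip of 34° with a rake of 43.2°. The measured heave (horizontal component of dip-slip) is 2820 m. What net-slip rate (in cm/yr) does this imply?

dip-slip = heave / cos(dip) = 2820 / cos(34°) = 3402 m
net slip = dip-slip / sin(rake) = 3402 / sin(43.2°) = 4969 m
rate = 4969 m / 52.5 Ma = 0.0000946 m/yr = 0.00946 cm/yr

0.00946 cm/yr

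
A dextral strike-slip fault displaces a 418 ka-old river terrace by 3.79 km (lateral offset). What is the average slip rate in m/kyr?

rate = 3.79 km / 418 ka = 0.00907 m/yr = 9.07 m/kyr

9.07 m/kyr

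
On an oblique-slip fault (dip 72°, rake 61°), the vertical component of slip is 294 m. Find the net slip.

353 m

dip-slip = throw / sin(dip) = 294 / sin(72°) = 309.1 m
net slip = dip-slip / sin(rake) = 309.1 / sin(61°) = 353 m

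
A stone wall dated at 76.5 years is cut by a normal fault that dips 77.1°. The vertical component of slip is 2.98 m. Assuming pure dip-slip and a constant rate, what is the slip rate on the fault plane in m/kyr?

dip-slip = throw / sin(dip) = 2.98 m / sin(77.1°) = 3.057 m
rate = 3.057 m / 76.5 years = 0.0400 m/yr = 40 m/kyr

40 m/kyr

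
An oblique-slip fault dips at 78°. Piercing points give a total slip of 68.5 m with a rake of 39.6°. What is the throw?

42.7 m

dip-slip = net slip × sin(rake) = 68.5 m × sin(39.6°) = 43.66 m
throw = dip-slip × sin(dip) = 43.66 × sin(78°) = 42.7 m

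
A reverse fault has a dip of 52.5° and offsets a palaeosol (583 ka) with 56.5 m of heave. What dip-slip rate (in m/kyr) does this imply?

0.159 m/kyr

dip-slip = heave / cos(dip) = 56.5 m / cos(52.5°) = 92.81 m
rate = 92.81 m / 583 ka = 0.000159 m/yr = 0.159 m/kyr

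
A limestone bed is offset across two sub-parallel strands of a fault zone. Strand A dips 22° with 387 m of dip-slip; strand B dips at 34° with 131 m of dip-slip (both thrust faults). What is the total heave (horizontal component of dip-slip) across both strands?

467 m

heave_A = 387 × cos(22°) = 358.8 m
heave_B = 131 × cos(34°) = 108.6 m
total = 358.8 + 108.6 = 467 m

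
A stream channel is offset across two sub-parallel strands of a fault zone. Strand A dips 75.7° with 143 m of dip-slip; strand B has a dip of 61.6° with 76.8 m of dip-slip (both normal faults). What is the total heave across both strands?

heave_A = 143 × cos(75.7°) = 35.32 m
heave_B = 76.8 × cos(61.6°) = 36.53 m
total = 35.32 + 36.53 = 71.8 m

71.8 m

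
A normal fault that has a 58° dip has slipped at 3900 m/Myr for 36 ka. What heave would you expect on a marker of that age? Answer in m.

74.4 m

dip-slip = rate × time = 3900 m/Myr × 36 ka = 140.4 m
heave = dip-slip × cos(dip) = 140.4 × cos(58°) = 74.4 m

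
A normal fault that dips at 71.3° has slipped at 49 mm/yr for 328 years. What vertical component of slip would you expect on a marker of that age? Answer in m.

dip-slip = rate × time = 49 mm/yr × 328 years = 16.07 m
throw = dip-slip × sin(dip) = 16.07 × sin(71.3°) = 15.2 m

15.2 m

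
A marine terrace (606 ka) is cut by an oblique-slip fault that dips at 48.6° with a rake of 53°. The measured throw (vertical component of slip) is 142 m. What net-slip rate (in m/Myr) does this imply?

dip-slip = throw / sin(dip) = 142 / sin(48.6°) = 189.3 m
net slip = dip-slip / sin(rake) = 189.3 / sin(53°) = 237 m
rate = 237 m / 606 ka = 0.000391 m/yr = 391 m/Myr

391 m/Myr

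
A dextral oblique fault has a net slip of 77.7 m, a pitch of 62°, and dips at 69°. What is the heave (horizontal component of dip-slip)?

dip-slip = net slip × sin(rake) = 77.7 m × sin(62°) = 68.61 m
heave = dip-slip × cos(dip) = 68.61 × cos(69°) = 24.6 m

24.6 m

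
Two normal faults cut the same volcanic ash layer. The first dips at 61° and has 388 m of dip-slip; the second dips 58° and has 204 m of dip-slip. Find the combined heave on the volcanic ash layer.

heave_A = 388 × cos(61°) = 188.1 m
heave_B = 204 × cos(58°) = 108.1 m
total = 188.1 + 108.1 = 296 m

296 m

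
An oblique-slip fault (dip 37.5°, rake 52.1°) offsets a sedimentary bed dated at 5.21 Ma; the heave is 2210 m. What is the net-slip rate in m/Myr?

678 m/Myr

dip-slip = heave / cos(dip) = 2210 / cos(37.5°) = 2786 m
net slip = dip-slip / sin(rake) = 2786 / sin(52.1°) = 3530 m
rate = 3530 m / 5.21 Ma = 0.000678 m/yr = 678 m/Myr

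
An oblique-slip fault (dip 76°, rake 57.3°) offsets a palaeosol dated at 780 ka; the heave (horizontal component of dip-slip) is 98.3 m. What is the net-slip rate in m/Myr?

dip-slip = heave / cos(dip) = 98.3 / cos(76°) = 406.3 m
net slip = dip-slip / sin(rake) = 406.3 / sin(57.3°) = 482.9 m
rate = 482.9 m / 780 ka = 0.000619 m/yr = 619 m/Myr

619 m/Myr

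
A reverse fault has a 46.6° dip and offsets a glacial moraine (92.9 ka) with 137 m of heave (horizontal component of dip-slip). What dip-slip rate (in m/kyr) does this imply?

2.15 m/kyr

dip-slip = heave / cos(dip) = 137 m / cos(46.6°) = 199.4 m
rate = 199.4 m / 92.9 ka = 0.00215 m/yr = 2.15 m/kyr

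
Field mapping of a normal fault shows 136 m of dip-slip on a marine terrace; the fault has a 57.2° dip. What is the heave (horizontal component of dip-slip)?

73.7 m

heave = dip-slip × cos(dip) = 136 m × cos(57.2°) = 73.7 m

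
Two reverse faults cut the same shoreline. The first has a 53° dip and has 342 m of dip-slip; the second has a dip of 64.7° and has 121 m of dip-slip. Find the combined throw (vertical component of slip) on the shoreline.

throw_A = 342 × sin(53°) = 273.1 m
throw_B = 121 × sin(64.7°) = 109.4 m
total = 273.1 + 109.4 = 383 m

383 m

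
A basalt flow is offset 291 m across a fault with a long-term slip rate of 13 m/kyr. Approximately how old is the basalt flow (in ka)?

22.4 ka

age = offset / rate = 291 m / (13 m/kyr) = 22400 yr = 22.4 ka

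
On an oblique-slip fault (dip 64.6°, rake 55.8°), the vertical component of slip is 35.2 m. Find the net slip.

47.1 m

dip-slip = throw / sin(dip) = 35.2 / sin(64.6°) = 38.97 m
net slip = dip-slip / sin(rake) = 38.97 / sin(55.8°) = 47.1 m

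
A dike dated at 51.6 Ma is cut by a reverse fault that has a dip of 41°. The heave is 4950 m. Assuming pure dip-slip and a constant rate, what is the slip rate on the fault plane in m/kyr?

0.127 m/kyr

dip-slip = heave / cos(dip) = 4950 m / cos(41°) = 6559 m
rate = 6559 m / 51.6 Ma = 0.000127 m/yr = 0.127 m/kyr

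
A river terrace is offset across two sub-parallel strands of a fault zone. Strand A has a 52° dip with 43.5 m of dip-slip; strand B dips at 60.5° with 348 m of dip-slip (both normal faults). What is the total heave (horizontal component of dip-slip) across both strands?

heave_A = 43.5 × cos(52°) = 26.78 m
heave_B = 348 × cos(60.5°) = 171.4 m
total = 26.78 + 171.4 = 198 m

198 m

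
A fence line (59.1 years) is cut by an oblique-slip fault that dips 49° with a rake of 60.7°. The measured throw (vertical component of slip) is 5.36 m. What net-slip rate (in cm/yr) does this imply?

13.8 cm/yr

dip-slip = throw / sin(dip) = 5.36 / sin(49°) = 7.102 m
net slip = dip-slip / sin(rake) = 7.102 / sin(60.7°) = 8.144 m
rate = 8.144 m / 59.1 years = 0.138 m/yr = 13.8 cm/yr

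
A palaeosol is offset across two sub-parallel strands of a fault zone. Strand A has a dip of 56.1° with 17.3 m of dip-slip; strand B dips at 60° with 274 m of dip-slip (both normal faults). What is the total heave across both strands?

heave_A = 17.3 × cos(56.1°) = 9.649 m
heave_B = 274 × cos(60°) = 137 m
total = 9.649 + 137 = 147 m

147 m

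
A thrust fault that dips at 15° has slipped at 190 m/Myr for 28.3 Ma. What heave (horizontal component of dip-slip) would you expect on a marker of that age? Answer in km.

dip-slip = rate × time = 190 m/Myr × 28.3 Ma = 5377 m
heave = dip-slip × cos(dip) = 5377 × cos(15°) = 5190 m = 5.19 km

5.19 km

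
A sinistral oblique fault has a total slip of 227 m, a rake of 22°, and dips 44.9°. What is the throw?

60 m

dip-slip = net slip × sin(rake) = 227 m × sin(22°) = 85.04 m
throw = dip-slip × sin(dip) = 85.04 × sin(44.9°) = 60 m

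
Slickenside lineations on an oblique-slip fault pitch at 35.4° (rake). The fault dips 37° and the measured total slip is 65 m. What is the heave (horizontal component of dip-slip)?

dip-slip = net slip × sin(rake) = 65 m × sin(35.4°) = 37.65 m
heave = dip-slip × cos(dip) = 37.65 × cos(37°) = 30.1 m

30.1 m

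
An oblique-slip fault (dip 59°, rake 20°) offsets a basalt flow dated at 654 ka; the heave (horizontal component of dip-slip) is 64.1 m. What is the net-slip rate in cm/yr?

0.0556 cm/yr

dip-slip = heave / cos(dip) = 64.1 / cos(59°) = 124.5 m
net slip = dip-slip / sin(rake) = 124.5 / sin(20°) = 363.9 m
rate = 363.9 m / 654 ka = 0.000556 m/yr = 0.0556 cm/yr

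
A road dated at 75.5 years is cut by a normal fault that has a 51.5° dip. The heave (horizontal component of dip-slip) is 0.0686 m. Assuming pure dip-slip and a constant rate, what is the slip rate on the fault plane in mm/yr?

1.46 mm/yr

dip-slip = heave / cos(dip) = 0.0686 m / cos(51.5°) = 0.1102 m
rate = 0.1102 m / 75.5 years = 0.00146 m/yr = 1.46 mm/yr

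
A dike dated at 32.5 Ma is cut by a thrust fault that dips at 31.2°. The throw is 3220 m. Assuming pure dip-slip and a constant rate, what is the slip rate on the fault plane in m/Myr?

dip-slip = throw / sin(dip) = 3220 m / sin(31.2°) = 6216 m
rate = 6216 m / 32.5 Ma = 0.000191 m/yr = 191 m/Myr

191 m/Myr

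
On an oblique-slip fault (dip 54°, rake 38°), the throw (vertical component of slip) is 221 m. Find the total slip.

dip-slip = throw / sin(dip) = 221 / sin(54°) = 273.2 m
net slip = dip-slip / sin(rake) = 273.2 / sin(38°) = 444 m

444 m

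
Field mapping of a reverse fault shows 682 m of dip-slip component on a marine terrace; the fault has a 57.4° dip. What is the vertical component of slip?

575 m

throw = dip-slip × sin(dip) = 682 m × sin(57.4°) = 575 m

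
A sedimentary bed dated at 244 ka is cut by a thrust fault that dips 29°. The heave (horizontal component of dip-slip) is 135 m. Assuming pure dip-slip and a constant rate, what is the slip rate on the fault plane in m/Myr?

633 m/Myr

dip-slip = heave / cos(dip) = 135 m / cos(29°) = 154.4 m
rate = 154.4 m / 244 ka = 0.000633 m/yr = 633 m/Myr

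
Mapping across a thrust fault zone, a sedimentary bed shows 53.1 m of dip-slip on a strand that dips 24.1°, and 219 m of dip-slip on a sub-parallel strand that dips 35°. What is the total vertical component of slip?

147 m

throw_A = 53.1 × sin(24.1°) = 21.68 m
throw_B = 219 × sin(35°) = 125.6 m
total = 21.68 + 125.6 = 147 m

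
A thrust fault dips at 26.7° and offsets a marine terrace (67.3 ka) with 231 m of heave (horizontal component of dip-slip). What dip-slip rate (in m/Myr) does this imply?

dip-slip = heave / cos(dip) = 231 m / cos(26.7°) = 258.6 m
rate = 258.6 m / 67.3 ka = 0.00384 m/yr = 3840 m/Myr

3840 m/Myr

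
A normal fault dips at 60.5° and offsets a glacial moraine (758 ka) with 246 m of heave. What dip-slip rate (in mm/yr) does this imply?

dip-slip = heave / cos(dip) = 246 m / cos(60.5°) = 499.6 m
rate = 499.6 m / 758 ka = 0.000659 m/yr = 0.659 mm/yr

0.659 mm/yr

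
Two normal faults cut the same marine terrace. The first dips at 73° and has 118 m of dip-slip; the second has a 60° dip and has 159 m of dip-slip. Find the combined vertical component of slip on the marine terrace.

251 m

throw_A = 118 × sin(73°) = 112.8 m
throw_B = 159 × sin(60°) = 137.7 m
total = 112.8 + 137.7 = 251 m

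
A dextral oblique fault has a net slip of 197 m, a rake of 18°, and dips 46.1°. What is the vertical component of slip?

43.9 m

dip-slip = net slip × sin(rake) = 197 m × sin(18°) = 60.88 m
throw = dip-slip × sin(dip) = 60.88 × sin(46.1°) = 43.9 m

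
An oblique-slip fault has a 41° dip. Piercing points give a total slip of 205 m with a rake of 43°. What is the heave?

dip-slip = net slip × sin(rake) = 205 m × sin(43°) = 139.8 m
heave = dip-slip × cos(dip) = 139.8 × cos(41°) = 106 m

106 m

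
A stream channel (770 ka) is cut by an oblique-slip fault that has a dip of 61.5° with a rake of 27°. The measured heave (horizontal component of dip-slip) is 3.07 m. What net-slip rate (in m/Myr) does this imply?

18.4 m/Myr

dip-slip = heave / cos(dip) = 3.07 / cos(61.5°) = 6.434 m
net slip = dip-slip / sin(rake) = 6.434 / sin(27°) = 14.17 m
rate = 14.17 m / 770 ka = 0.0000184 m/yr = 18.4 m/Myr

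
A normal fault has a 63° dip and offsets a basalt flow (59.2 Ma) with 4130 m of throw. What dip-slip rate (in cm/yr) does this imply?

dip-slip = throw / sin(dip) = 4130 m / sin(63°) = 4635 m
rate = 4635 m / 59.2 Ma = 0.0000783 m/yr = 0.00783 cm/yr

0.00783 cm/yr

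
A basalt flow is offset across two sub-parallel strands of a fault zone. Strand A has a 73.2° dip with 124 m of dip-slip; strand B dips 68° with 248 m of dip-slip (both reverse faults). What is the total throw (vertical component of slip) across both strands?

349 m

throw_A = 124 × sin(73.2°) = 118.7 m
throw_B = 248 × sin(68°) = 229.9 m
total = 118.7 + 229.9 = 349 m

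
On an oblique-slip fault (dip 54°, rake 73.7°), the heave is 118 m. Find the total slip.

dip-slip = heave / cos(dip) = 118 / cos(54°) = 200.8 m
net slip = dip-slip / sin(rake) = 200.8 / sin(73.7°) = 209 m

209 m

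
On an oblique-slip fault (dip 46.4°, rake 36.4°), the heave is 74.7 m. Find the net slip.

dip-slip = heave / cos(dip) = 74.7 / cos(46.4°) = 108.3 m
net slip = dip-slip / sin(rake) = 108.3 / sin(36.4°) = 183 m

183 m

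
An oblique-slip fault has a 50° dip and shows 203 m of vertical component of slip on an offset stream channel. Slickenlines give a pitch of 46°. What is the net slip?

368 m

dip-slip = throw / sin(dip) = 203 / sin(50°) = 265 m
net slip = dip-slip / sin(rake) = 265 / sin(46°) = 368 m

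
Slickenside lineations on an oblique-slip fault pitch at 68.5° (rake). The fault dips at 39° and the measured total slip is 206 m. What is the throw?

121 m

dip-slip = net slip × sin(rake) = 206 m × sin(68.5°) = 191.7 m
throw = dip-slip × sin(dip) = 191.7 × sin(39°) = 121 m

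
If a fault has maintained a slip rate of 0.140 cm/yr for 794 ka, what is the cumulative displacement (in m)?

slip = rate × time = 0.140 cm/yr × 794 ka = 1110 m

1110 m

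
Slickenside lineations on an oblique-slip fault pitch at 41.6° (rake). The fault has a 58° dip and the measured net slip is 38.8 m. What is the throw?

dip-slip = net slip × sin(rake) = 38.8 m × sin(41.6°) = 25.76 m
throw = dip-slip × sin(dip) = 25.76 × sin(58°) = 21.8 m

21.8 m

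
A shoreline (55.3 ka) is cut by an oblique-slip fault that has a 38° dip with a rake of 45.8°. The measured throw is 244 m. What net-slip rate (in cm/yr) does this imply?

1 cm/yr

dip-slip = throw / sin(dip) = 244 / sin(38°) = 396.3 m
net slip = dip-slip / sin(rake) = 396.3 / sin(45.8°) = 552.8 m
rate = 552.8 m / 55.3 ka = 0.0100 m/yr = 1 cm/yr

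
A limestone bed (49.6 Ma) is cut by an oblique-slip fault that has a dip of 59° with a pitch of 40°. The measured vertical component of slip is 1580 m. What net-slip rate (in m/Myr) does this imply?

57.8 m/Myr

dip-slip = throw / sin(dip) = 1580 / sin(59°) = 1843 m
net slip = dip-slip / sin(rake) = 1843 / sin(40°) = 2868 m
rate = 2868 m / 49.6 Ma = 0.0000578 m/yr = 57.8 m/Myr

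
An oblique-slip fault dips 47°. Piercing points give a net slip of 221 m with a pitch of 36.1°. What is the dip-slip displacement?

dip-slip = net slip × sin(rake) = 221 m × sin(36.1°) = 130 m

130 m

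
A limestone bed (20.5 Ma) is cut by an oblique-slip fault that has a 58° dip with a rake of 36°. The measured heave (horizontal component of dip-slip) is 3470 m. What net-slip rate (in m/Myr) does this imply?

543 m/Myr

dip-slip = heave / cos(dip) = 3470 / cos(58°) = 6548 m
net slip = dip-slip / sin(rake) = 6548 / sin(36°) = 11140 m
rate = 11140 m / 20.5 Ma = 0.000543 m/yr = 543 m/Myr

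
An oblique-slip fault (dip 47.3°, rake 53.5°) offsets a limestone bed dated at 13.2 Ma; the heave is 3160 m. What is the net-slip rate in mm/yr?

dip-slip = heave / cos(dip) = 3160 / cos(47.3°) = 4660 m
net slip = dip-slip / sin(rake) = 4660 / sin(53.5°) = 5797 m
rate = 5797 m / 13.2 Ma = 0.000439 m/yr = 0.439 mm/yr

0.439 mm/yr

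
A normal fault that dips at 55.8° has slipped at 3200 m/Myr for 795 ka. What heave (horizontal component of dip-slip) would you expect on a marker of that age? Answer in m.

1430 m

dip-slip = rate × time = 3200 m/Myr × 795 ka = 2544 m
heave = dip-slip × cos(dip) = 2544 × cos(55.8°) = 1430 m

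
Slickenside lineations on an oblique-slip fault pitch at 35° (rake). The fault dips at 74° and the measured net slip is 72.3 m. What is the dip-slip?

41.5 m

dip-slip = net slip × sin(rake) = 72.3 m × sin(35°) = 41.5 m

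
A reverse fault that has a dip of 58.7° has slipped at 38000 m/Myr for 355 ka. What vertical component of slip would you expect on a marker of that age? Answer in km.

11.5 km

dip-slip = rate × time = 38000 m/Myr × 355 ka = 13490 m
throw = dip-slip × sin(dip) = 13490 × sin(58.7°) = 11500 m = 11.5 km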